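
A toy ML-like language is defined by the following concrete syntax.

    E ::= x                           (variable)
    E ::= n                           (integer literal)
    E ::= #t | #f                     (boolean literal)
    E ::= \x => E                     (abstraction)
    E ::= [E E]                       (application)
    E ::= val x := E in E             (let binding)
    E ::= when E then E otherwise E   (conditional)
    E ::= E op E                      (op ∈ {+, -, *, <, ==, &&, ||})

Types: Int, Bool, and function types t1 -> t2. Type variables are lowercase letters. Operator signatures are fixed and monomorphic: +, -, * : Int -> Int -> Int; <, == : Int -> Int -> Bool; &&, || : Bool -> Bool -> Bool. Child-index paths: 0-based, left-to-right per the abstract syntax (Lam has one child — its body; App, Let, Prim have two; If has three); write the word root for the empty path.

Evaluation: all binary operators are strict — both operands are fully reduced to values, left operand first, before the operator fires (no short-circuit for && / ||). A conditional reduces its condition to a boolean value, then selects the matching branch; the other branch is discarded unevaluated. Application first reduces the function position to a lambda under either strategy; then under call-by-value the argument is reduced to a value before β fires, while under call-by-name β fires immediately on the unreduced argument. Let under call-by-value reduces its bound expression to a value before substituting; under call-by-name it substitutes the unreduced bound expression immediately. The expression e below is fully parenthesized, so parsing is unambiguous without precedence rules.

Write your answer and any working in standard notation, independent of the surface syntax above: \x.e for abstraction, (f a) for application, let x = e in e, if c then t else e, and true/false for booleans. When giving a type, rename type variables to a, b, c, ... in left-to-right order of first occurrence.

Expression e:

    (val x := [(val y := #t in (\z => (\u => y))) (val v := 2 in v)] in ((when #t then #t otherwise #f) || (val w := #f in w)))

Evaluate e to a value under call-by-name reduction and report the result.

Answer: true

Trace:
step 0: (let x = ((let y = true in (\z.(\u.y))) (let v = 2 in v)) in ((if true then true else false) || (let w = false in w)))
step 1: [let@root] ((if true then true else false) || (let w = false in w))
step 2: [if@0] (true || (let w = false in w))
step 3: [let@1] (true || false)
step 4: [delta@root] true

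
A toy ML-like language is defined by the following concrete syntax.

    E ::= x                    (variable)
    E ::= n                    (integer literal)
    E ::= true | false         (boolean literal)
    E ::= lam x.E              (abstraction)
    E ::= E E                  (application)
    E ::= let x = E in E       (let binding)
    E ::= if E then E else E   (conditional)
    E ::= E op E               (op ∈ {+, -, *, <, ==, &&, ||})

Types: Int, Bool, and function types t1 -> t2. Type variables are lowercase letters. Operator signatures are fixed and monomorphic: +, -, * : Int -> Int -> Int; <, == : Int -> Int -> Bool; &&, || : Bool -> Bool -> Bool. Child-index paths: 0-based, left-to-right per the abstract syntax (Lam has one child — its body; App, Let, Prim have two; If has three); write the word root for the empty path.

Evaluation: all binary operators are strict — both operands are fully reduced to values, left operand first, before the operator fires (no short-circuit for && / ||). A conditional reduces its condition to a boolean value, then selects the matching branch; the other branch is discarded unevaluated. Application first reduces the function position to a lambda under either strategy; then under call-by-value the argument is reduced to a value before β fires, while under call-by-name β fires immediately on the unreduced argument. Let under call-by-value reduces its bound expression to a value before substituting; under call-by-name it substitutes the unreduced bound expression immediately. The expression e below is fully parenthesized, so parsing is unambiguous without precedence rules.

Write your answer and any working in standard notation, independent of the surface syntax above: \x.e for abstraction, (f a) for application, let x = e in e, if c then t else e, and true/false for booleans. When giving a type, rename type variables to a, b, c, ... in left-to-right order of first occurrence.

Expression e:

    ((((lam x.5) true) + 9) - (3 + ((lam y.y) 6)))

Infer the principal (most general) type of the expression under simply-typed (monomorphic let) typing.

Answer: Int

Derivation:
\x._ : a -> Int
  unify a -> Int ~ Bool -> b
  unify a ~ Bool
  unify Int ~ b
_ _ : Int
  unify Int ~ Int
  unify Int ~ Int
  unify Int ~ Int
  unify Int ~ Int
y : c
\y._ : c -> c
  unify c -> c ~ Int -> d
  unify c ~ Int
  unify Int ~ d
_ _ : Int
  unify Int ~ Int
  unify Int ~ Int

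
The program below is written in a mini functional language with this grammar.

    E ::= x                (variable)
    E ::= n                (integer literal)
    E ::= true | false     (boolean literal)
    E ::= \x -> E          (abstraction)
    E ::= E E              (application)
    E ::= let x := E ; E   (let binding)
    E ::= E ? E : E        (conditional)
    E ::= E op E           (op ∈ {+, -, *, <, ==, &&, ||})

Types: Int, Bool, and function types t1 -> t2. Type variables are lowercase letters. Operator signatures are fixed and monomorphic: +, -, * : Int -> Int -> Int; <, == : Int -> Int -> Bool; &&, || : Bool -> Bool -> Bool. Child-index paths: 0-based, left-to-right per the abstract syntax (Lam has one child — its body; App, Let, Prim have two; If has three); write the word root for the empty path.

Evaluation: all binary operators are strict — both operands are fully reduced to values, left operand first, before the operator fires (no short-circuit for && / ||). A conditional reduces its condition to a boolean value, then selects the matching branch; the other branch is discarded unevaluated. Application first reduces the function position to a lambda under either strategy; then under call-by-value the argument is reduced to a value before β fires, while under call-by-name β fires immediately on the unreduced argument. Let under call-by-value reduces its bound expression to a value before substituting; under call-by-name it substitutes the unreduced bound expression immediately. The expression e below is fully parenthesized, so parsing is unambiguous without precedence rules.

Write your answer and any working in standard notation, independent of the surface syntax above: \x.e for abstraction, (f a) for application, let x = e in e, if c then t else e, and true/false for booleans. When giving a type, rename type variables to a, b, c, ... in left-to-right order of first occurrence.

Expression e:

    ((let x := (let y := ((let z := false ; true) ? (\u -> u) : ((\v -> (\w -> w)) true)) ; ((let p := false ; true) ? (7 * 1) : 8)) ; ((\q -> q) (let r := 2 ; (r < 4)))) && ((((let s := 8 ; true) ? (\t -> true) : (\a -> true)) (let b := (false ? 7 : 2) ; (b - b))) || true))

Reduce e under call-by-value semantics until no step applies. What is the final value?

Answer: true

Working:
step 0: ((let x = (let y = (if (let z = false in true) then (\u.u) else ((\v.(\w.w)) true)) in (if (let p = false in true) then (7 * 1) else 8)) in ((\q.q) (let r = 2 in (r < 4)))) && (((if (let s = 8 in true) then (\t.true) else (\a.true)) (let b = (if false then 7 else 2) in (b - b))) || true))
step 1: [let@0.0.0.0] ((let x = (let y = (if true then (\u.u) else ((\v.(\w.w)) true)) in (if (let p = false in true) then (7 * 1) else 8)) in ((\q.q) (let r = 2 in (r < 4)))) && (((if (let s = 8 in true) then (\t.true) else (\a.true)) (let b = (if false then 7 else 2) in (b - b))) || true))
step 2: [if@0.0.0] ((let x = (let y = (\u.u) in (if (let p = false in true) then (7 * 1) else 8)) in ((\q.q) (let r = 2 in (r < 4)))) && (((if (let s = 8 in true) then (\t.true) else (\a.true)) (let b = (if false then 7 else 2) in (b - b))) || true))
step 3: [let@0.0] ((let x = (if (let p = false in true) then (7 * 1) else 8) in ((\q.q) (let r = 2 in (r < 4)))) && (((if (let s = 8 in true) then (\t.true) else (\a.true)) (let b = (if false then 7 else 2) in (b - b))) || true))
step 4: [let@0.0.0] ((let x = (if true then (7 * 1) else 8) in ((\q.q) (let r = 2 in (r < 4)))) && (((if (let s = 8 in true) then (\t.true) else (\a.true)) (let b = (if false then 7 else 2) in (b - b))) || true))
step 5: [if@0.0] ((let x = (7 * 1) in ((\q.q) (let r = 2 in (r < 4)))) && (((if (let s = 8 in true) then (\t.true) else (\a.true)) (let b = (if false then 7 else 2) in (b - b))) || true))
step 6: [delta@0.0] ((let x = 7 in ((\q.q) (let r = 2 in (r < 4)))) && (((if (let s = 8 in true) then (\t.true) else (\a.true)) (let b = (if false then 7 else 2) in (b - b))) || true))
step 7: [let@0] (((\q.q) (let r = 2 in (r < 4))) && (((if (let s = 8 in true) then (\t.true) else (\a.true)) (let b = (if false then 7 else 2) in (b - b))) || true))
step 8: [let@0.1] (((\q.q) (2 < 4)) && (((if (let s = 8 in true) then (\t.true) else (\a.true)) (let b = (if false then 7 else 2) in (b - b))) || true))
step 9: [delta@0.1] (((\q.q) true) && (((if (let s = 8 in true) then (\t.true) else (\a.true)) (let b = (if false then 7 else 2) in (b - b))) || true))
step 10: [beta@0] (true && (((if (let s = 8 in true) then (\t.true) else (\a.true)) (let b = (if false then 7 else 2) in (b - b))) || true))
step 11: [let@1.0.0.0] (true && (((if true then (\t.true) else (\a.true)) (let b = (if false then 7 else 2) in (b - b))) || true))
step 12: [if@1.0.0] (true && (((\t.true) (let b = (if false then 7 else 2) in (b - b))) || true))
step 13: [if@1.0.1.0] (true && (((\t.true) (let b = 2 in (b - b))) || true))
step 14: [let@1.0.1] (true && (((\t.true) (2 - 2)) || true))
step 15: [delta@1.0.1] (true && (((\t.true) 0) || true))
step 16: [beta@1.0] (true && (true || true))
step 17: [delta@1] (true && true)
step 18: [delta@root] true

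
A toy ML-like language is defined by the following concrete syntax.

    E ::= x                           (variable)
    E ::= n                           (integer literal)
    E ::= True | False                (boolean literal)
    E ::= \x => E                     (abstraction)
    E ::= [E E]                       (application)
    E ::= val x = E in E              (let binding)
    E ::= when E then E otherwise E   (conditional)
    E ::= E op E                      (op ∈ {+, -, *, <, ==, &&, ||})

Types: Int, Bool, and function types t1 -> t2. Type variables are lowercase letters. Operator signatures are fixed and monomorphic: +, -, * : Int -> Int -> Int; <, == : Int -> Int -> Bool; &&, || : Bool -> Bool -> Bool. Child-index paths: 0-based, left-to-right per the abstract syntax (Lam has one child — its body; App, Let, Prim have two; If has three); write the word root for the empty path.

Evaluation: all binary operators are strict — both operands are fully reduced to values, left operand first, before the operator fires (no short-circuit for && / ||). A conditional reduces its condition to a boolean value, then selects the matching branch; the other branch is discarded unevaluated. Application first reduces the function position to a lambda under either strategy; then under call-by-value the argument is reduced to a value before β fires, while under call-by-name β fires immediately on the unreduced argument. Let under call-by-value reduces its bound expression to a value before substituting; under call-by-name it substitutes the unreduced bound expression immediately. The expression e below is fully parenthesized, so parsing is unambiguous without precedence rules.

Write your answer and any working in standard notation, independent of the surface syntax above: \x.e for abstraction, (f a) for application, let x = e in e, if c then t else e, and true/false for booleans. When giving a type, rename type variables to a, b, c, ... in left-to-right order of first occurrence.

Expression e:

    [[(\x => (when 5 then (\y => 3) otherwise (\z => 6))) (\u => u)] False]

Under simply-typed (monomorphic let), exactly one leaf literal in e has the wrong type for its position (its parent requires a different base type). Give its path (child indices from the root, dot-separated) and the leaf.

Derivation:
  unify Int ~ Bool
  FAIL: mismatch Int ~ Bool

Answer: 0.0.0.0 : 5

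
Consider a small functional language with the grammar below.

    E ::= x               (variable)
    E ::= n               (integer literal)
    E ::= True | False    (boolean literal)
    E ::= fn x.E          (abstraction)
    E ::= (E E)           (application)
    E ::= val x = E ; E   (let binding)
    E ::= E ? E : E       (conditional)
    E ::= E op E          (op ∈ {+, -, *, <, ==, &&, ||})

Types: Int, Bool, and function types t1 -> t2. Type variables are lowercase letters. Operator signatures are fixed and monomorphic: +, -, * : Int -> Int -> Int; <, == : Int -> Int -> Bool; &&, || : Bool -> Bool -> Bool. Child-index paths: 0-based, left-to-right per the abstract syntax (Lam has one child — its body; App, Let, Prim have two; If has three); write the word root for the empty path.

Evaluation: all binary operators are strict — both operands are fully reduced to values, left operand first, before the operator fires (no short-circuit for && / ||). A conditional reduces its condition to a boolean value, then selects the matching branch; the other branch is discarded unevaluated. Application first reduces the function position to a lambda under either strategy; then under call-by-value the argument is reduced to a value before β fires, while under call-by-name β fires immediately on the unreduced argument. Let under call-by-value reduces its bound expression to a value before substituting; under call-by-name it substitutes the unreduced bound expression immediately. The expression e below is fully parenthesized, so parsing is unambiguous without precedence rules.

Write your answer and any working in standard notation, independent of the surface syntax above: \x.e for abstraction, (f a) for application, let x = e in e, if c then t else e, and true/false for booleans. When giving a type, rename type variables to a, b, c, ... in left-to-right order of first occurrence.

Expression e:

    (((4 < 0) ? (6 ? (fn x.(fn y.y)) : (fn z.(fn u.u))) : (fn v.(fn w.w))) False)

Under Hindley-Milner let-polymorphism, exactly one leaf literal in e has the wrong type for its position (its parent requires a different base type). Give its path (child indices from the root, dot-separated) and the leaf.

Working:
  unify Int ~ Int
  unify Int ~ Int
  unify Bool ~ Bool
  unify Int ~ Bool
  FAIL: mismatch Int ~ Bool

Answer: 0.1.0 : 6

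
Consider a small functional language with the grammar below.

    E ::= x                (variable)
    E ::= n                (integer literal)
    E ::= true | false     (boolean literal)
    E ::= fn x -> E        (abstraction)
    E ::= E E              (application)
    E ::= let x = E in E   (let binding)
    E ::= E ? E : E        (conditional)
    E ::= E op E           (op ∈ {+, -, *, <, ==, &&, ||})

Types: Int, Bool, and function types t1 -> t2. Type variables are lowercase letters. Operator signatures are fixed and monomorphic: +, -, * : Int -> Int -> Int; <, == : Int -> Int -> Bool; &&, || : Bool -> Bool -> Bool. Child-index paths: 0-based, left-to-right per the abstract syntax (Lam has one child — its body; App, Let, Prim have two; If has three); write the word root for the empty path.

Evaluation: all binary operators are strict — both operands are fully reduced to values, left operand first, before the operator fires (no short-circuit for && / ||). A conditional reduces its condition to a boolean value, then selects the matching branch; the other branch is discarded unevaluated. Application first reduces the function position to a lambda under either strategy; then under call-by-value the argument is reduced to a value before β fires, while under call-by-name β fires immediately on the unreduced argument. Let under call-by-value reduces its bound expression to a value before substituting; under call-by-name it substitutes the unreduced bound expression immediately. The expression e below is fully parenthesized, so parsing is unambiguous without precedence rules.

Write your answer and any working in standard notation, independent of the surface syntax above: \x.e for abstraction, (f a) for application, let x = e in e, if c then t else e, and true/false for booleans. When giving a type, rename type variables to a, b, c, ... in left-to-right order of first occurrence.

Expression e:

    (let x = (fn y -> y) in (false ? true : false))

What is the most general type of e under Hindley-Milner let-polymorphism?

Answer: Bool

Trace:
y : a
\y._ : a -> a
let x : forall. a -> a
  unify Bool ~ Bool
  unify Bool ~ Bool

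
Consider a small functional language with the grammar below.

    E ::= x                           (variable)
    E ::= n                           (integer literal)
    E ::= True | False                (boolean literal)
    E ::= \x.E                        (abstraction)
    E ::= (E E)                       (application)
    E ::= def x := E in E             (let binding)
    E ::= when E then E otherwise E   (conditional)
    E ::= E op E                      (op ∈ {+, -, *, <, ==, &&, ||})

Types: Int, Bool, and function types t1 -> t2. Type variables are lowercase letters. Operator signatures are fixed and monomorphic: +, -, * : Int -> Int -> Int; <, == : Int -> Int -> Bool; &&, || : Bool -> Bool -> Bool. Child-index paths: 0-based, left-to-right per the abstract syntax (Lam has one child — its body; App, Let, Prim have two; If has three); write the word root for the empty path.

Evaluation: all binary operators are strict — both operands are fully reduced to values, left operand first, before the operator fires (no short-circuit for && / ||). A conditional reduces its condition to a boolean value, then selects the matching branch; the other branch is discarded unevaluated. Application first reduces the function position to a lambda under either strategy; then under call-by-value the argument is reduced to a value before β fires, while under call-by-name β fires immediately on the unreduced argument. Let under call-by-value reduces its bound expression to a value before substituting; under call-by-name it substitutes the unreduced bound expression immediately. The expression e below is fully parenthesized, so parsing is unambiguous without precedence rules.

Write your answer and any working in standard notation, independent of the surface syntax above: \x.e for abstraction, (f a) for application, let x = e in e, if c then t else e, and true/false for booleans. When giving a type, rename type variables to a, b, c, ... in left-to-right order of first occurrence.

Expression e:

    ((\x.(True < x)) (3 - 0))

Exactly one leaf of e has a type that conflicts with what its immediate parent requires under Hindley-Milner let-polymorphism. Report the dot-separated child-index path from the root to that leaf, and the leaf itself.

Answer: 0.0.0 : true

Trace:
  unify Bool ~ Int
  FAIL: mismatch Bool ~ Int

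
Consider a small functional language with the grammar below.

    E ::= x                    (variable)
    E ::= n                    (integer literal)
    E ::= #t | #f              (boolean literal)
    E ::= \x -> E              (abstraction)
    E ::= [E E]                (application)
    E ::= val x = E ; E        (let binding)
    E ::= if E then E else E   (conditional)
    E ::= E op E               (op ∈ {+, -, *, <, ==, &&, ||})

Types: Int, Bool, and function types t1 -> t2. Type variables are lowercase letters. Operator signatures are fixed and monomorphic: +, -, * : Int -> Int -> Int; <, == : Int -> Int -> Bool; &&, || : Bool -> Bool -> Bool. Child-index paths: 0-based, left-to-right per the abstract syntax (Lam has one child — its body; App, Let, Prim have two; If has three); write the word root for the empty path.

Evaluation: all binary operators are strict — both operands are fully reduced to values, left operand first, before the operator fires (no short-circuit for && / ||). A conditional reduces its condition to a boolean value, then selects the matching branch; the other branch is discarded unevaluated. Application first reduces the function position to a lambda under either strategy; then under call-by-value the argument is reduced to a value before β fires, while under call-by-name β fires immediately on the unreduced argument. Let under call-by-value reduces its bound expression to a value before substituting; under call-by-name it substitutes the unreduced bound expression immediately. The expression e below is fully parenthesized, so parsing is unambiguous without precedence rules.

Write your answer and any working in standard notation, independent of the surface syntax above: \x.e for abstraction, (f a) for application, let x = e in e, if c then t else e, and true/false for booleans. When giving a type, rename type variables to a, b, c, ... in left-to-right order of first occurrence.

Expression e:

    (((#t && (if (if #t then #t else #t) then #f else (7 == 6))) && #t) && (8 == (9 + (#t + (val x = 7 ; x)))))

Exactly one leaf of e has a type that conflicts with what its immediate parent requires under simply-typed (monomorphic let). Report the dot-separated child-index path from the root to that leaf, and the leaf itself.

Trace:
  unify Bool ~ Bool
  unify Bool ~ Bool
  unify Bool ~ Bool
  unify Bool ~ Bool
  unify Int ~ Int
  unify Int ~ Int
  unify Bool ~ Bool
  unify Bool ~ Bool
  unify Bool ~ Bool
  unify Bool ~ Bool
  unify Bool ~ Bool
  unify Int ~ Int
  unify Int ~ Int
  unify Bool ~ Int
  FAIL: mismatch Bool ~ Int

Answer: 1.1.1.0 : true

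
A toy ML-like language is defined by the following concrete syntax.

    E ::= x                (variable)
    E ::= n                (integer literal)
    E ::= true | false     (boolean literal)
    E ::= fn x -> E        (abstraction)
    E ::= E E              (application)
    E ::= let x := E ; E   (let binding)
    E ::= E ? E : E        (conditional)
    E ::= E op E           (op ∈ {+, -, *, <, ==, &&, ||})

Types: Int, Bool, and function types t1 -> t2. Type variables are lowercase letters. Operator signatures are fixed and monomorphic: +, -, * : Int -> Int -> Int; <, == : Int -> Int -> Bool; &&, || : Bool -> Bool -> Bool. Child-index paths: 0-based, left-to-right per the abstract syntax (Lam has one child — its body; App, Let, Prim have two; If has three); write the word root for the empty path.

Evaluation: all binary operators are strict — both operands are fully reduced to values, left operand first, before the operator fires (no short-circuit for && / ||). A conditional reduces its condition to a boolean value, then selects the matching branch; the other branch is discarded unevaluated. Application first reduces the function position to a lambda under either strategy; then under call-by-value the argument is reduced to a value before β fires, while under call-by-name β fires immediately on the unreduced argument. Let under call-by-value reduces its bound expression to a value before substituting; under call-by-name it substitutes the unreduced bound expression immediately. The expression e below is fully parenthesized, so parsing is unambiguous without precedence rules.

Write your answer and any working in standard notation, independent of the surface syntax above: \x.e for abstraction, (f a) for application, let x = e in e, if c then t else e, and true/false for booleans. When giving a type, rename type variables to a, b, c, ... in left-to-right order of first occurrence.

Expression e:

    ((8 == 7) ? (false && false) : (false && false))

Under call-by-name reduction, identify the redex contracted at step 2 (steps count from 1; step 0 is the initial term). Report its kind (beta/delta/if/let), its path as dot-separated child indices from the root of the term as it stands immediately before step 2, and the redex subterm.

Working:
step 0: (if (8 == 7) then (false && false) else (false && false))
step 1: [delta@0] (if false then (false && false) else (false && false))
step 2: [if@root] (false && false)

Answer: if at root : (if false then (false && false) else (false && false))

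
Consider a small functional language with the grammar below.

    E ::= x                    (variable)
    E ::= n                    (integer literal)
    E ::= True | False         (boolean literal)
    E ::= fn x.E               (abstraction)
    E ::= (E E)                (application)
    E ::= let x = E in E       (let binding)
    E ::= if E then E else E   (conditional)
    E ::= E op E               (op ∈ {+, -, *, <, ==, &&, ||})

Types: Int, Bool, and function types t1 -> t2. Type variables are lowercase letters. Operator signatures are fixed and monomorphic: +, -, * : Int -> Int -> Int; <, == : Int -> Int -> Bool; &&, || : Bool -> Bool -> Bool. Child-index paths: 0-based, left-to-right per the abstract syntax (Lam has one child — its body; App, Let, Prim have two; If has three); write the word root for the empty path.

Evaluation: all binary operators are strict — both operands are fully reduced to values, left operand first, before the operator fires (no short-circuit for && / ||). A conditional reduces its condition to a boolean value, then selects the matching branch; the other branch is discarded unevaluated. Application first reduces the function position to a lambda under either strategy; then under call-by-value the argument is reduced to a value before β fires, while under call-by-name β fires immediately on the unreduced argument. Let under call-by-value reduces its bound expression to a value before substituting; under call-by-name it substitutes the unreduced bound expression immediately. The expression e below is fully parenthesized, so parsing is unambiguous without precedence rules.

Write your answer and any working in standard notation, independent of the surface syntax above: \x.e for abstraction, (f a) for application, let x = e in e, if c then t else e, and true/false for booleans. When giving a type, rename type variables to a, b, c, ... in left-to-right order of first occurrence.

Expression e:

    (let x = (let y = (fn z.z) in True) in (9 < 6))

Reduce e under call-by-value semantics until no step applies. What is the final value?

Derivation:
step 0: (let x = (let y = (\z.z) in true) in (9 < 6))
step 1: [let@0] (let x = true in (9 < 6))
step 2: [let@root] (9 < 6)
step 3: [delta@root] false

Answer: false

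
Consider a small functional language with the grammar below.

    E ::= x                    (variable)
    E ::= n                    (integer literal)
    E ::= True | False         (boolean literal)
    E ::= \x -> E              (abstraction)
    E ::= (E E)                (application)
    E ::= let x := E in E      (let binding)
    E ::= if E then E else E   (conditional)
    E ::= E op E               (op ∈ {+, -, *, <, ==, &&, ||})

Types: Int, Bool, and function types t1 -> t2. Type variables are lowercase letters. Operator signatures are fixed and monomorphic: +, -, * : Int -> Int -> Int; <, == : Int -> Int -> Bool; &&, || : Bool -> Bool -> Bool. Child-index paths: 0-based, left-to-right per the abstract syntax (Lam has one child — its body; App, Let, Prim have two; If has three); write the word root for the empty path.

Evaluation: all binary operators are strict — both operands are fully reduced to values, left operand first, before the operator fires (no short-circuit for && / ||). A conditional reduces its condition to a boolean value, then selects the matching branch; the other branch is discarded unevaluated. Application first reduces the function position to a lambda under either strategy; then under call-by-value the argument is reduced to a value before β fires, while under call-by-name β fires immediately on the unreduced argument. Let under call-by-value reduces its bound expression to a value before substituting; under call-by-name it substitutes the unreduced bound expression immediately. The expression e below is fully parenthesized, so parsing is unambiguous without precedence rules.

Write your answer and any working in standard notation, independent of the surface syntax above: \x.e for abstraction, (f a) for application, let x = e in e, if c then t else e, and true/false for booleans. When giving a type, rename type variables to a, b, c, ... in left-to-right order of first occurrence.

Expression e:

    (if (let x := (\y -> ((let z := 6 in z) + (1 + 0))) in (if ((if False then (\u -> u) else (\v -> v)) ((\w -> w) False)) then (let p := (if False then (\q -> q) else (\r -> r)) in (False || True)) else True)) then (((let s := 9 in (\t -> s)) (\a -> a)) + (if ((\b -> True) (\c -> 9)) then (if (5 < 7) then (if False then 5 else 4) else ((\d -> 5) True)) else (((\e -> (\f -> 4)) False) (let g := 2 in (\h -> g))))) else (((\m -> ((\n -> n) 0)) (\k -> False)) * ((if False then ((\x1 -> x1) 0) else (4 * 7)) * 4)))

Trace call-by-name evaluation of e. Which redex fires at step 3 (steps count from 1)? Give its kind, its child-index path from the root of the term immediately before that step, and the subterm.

Working:
step 0: (if (let x = (\y.((let z = 6 in z) + (1 + 0))) in (if ((if false then (\u.u) else (\v.v)) ((\w.w) false)) then (let p = (if false then (\q.q) else (\r.r)) in (false || true)) else true)) then (((let s = 9 in (\t.s)) (\a.a)) + (if ((\b.true) (\c.9)) then (if (5 < 7) then (if false then 5 else 4) else ((\d.5) true)) else (((\e.(\f.4)) false) (let g = 2 in (\h.g))))) else (((\m.((\n.n) 0)) (\k.false)) * ((if false then ((\x1.x1) 0) else (4 * 7)) * 4)))
step 1: [let@0] (if (if ((if false then (\u.u) else (\v.v)) ((\w.w) false)) then (let p = (if false then (\q.q) else (\r.r)) in (false || true)) else true) then (((let s = 9 in (\t.s)) (\a.a)) + (if ((\b.true) (\c.9)) then (if (5 < 7) then (if false then 5 else 4) else ((\d.5) true)) else (((\e.(\f.4)) false) (let g = 2 in (\h.g))))) else (((\m.((\n.n) 0)) (\k.false)) * ((if false then ((\x1.x1) 0) else (4 * 7)) * 4)))
step 2: [if@0.0.0] (if (if ((\v.v) ((\w.w) false)) then (let p = (if false then (\q.q) else (\r.r)) in (false || true)) else true) then (((let s = 9 in (\t.s)) (\a.a)) + (if ((\b.true) (\c.9)) then (if (5 < 7) then (if false then 5 else 4) else ((\d.5) true)) else (((\e.(\f.4)) false) (let g = 2 in (\h.g))))) else (((\m.((\n.n) 0)) (\k.false)) * ((if false then ((\x1.x1) 0) else (4 * 7)) * 4)))
step 3: [beta@0.0] (if (if ((\w.w) false) then (let p = (if false then (\q.q) else (\r.r)) in (false || true)) else true) then (((let s = 9 in (\t.s)) (\a.a)) + (if ((\b.true) (\c.9)) then (if (5 < 7) then (if false then 5 else 4) else ((\d.5) true)) else (((\e.(\f.4)) false) (let g = 2 in (\h.g))))) else (((\m.((\n.n) 0)) (\k.false)) * ((if false then ((\x1.x1) 0) else (4 * 7)) * 4)))

Answer: beta at 0.0 : ((\v.v) ((\w.w) false))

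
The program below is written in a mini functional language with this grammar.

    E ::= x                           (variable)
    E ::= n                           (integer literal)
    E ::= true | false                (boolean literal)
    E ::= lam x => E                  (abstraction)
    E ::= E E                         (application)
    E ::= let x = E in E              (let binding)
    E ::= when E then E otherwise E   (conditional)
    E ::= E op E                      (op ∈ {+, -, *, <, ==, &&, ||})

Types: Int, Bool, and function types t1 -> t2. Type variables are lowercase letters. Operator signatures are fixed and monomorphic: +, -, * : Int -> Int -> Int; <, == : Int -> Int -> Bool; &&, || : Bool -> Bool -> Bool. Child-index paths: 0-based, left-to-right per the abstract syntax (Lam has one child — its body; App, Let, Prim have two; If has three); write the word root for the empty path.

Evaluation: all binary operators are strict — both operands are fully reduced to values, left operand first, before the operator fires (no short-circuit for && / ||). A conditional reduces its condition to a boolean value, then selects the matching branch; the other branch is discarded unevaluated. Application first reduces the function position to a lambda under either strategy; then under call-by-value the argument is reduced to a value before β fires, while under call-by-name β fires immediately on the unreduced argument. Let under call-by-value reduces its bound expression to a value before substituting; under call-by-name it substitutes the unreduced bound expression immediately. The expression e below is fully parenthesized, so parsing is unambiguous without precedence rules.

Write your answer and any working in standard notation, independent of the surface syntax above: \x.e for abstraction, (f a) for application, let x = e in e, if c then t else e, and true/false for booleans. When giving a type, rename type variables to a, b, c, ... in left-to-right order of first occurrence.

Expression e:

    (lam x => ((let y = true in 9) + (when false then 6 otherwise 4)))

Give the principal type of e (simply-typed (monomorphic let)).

Answer: a -> Int

Trace:
let y : Bool
  unify Int ~ Int
  unify Bool ~ Bool
  unify Int ~ Int
  unify Int ~ Int
\x._ : a -> Int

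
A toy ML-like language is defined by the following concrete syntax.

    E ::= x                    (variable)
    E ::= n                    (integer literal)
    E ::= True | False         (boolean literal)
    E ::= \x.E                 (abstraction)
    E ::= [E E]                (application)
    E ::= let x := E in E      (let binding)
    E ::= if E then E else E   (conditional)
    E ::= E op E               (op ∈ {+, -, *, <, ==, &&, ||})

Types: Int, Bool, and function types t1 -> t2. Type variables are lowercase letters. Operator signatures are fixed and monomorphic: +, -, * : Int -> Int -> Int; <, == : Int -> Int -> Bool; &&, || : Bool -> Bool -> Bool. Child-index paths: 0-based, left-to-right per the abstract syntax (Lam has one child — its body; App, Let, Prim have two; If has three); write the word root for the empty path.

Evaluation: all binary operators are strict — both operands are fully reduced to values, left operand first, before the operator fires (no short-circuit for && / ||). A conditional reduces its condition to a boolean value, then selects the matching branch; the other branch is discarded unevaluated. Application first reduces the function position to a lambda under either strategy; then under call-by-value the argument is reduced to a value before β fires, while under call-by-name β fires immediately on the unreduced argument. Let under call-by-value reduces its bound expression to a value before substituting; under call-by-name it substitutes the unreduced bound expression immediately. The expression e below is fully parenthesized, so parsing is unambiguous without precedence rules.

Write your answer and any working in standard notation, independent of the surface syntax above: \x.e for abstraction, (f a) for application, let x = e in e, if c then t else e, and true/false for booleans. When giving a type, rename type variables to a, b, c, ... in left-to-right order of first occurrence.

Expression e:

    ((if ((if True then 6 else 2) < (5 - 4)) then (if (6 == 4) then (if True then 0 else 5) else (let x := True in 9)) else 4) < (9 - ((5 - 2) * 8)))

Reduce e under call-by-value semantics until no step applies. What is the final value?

Answer: false

Working:
step 0: ((if ((if true then 6 else 2) < (5 - 4)) then (if (6 == 4) then (if true then 0 else 5) else (let x = true in 9)) else 4) < (9 - ((5 - 2) * 8)))
step 1: [if@0.0.0] ((if (6 < (5 - 4)) then (if (6 == 4) then (if true then 0 else 5) else (let x = true in 9)) else 4) < (9 - ((5 - 2) * 8)))
step 2: [delta@0.0.1] ((if (6 < 1) then (if (6 == 4) then (if true then 0 else 5) else (let x = true in 9)) else 4) < (9 - ((5 - 2) * 8)))
step 3: [delta@0.0] ((if false then (if (6 == 4) then (if true then 0 else 5) else (let x = true in 9)) else 4) < (9 - ((5 - 2) * 8)))
step 4: [if@0] (4 < (9 - ((5 - 2) * 8)))
step 5: [delta@1.1.0] (4 < (9 - (3 * 8)))
step 6: [delta@1.1] (4 < (9 - 24))
step 7: [delta@1] (4 < -15)
step 8: [delta@root] false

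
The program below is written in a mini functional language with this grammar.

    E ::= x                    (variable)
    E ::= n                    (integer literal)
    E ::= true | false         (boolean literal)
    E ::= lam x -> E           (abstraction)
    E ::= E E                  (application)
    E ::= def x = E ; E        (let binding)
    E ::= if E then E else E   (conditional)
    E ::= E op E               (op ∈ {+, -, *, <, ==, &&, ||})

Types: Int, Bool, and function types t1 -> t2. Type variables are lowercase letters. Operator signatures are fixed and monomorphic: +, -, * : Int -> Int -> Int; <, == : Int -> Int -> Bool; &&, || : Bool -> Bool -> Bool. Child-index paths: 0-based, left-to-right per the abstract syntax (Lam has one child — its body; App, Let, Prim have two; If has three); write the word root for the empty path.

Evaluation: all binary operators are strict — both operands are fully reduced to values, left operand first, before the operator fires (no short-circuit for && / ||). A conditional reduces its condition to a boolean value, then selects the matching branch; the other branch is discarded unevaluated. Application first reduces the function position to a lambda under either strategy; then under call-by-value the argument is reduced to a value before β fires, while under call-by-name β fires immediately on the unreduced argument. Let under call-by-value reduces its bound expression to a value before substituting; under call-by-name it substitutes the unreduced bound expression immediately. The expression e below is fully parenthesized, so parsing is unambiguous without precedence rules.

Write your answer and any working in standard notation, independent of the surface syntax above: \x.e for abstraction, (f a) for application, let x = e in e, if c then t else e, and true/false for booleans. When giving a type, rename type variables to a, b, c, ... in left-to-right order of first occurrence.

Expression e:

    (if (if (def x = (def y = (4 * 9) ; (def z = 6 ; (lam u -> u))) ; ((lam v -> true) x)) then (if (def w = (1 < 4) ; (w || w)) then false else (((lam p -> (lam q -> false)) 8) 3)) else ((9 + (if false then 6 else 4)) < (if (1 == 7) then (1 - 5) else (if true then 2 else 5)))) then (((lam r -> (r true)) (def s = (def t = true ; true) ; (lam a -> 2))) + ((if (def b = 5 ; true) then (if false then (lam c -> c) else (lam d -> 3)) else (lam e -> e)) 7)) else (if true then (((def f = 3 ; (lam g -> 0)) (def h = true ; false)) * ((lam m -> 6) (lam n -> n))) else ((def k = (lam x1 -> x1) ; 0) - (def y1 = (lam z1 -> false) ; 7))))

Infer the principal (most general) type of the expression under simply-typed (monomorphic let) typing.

Trace:
  unify Int ~ Int
  unify Int ~ Int
let y : Int
let z : Int
u : a
\u._ : a -> a
let x : a -> a
\v._ : b -> Bool
x : a -> a
  unify b -> Bool ~ (a -> a) -> c
  unify b ~ a -> a
  unify Bool ~ c
_ _ : Bool
  unify Bool ~ Bool
  unify Int ~ Int
  unify Int ~ Int
let w : Bool
w : Bool
  unify Bool ~ Bool
w : Bool
  unify Bool ~ Bool
  unify Bool ~ Bool
\q._ : e -> Bool
\p._ : d -> e -> Bool
  unify d -> e -> Bool ~ Int -> f
  unify d ~ Int
  unify e -> Bool ~ f
_ _ : e -> Bool
  unify e -> Bool ~ Int -> g
  unify e ~ Int
  unify Bool ~ g
_ _ : Bool
  unify Bool ~ Bool
  unify Int ~ Int
  unify Bool ~ Bool
  unify Int ~ Int
  unify Int ~ Int
  unify Int ~ Int
  unify Int ~ Int
  unify Int ~ Int
  unify Bool ~ Bool
  unify Int ~ Int
  unify Int ~ Int
  unify Bool ~ Bool
  unify Int ~ Int
  unify Int ~ Int
  unify Int ~ Int
  unify Bool ~ Bool
  unify Bool ~ Bool
r : h
  unify h ~ Bool -> i
_ _ : i
\r._ : (Bool -> i) -> i
let t : Bool
let s : Bool
\a._ : j -> Int
  unify (Bool -> i) -> i ~ (j -> Int) -> k
  unify Bool -> i ~ j -> Int
  unify Bool ~ j
  unify i ~ Int
  unify Int ~ k
_ _ : Int
  unify Int ~ Int
let b : Int
  unify Bool ~ Bool
  unify Bool ~ Bool
c : l
\c._ : l -> l
\d._ : m -> Int
  unify l -> l ~ m -> Int
  unify l ~ m
  unify m ~ Int
e : n
\e._ : n -> n
  unify Int -> Int ~ n -> n
  unify Int ~ n
  unify Int ~ Int
  unify Int -> Int ~ Int -> o
  unify Int ~ Int
  unify Int ~ o
_ _ : Int
  unify Int ~ Int
  unify Bool ~ Bool
let f : Int
\g._ : p -> Int
let h : Bool
  unify p -> Int ~ Bool -> q
  unify p ~ Bool
  unify Int ~ q
_ _ : Int
  unify Int ~ Int
\m._ : r -> Int
n : s
\n._ : s -> s
  unify r -> Int ~ (s -> s) -> t
  unify r ~ s -> s
  unify Int ~ t
_ _ : Int
  unify Int ~ Int
x1 : u
\x1._ : u -> u
let k : u -> u
  unify Int ~ Int
\z1._ : v -> Bool
let y1 : v -> Bool
  unify Int ~ Int
  unify Int ~ Int
  unify Int ~ Int

Answer: Int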